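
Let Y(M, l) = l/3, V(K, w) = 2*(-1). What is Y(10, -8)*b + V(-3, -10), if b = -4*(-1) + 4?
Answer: -70/3 ≈ -23.333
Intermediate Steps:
V(K, w) = -2
Y(M, l) = l/3 (Y(M, l) = l*(⅓) = l/3)
b = 8 (b = 4 + 4 = 8)
Y(10, -8)*b + V(-3, -10) = ((⅓)*(-8))*8 - 2 = -8/3*8 - 2 = -64/3 - 2 = -70/3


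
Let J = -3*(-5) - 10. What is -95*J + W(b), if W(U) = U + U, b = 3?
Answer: -469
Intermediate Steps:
J = 5 (J = 15 - 10 = 5)
W(U) = 2*U
-95*J + W(b) = -95*5 + 2*3 = -475 + 6 = -469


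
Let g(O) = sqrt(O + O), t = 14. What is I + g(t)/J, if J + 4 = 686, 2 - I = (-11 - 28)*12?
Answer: 470 + sqrt(7)/341 ≈ 470.01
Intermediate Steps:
I = 470 (I = 2 - (-11 - 28)*12 = 2 - (-39)*12 = 2 - 1*(-468) = 2 + 468 = 470)
J = 682 (J = -4 + 686 = 682)
g(O) = sqrt(2)*sqrt(O) (g(O) = sqrt(2*O) = sqrt(2)*sqrt(O))
I + g(t)/J = 470 + (sqrt(2)*sqrt(14))/682 = 470 + (2*sqrt(7))*(1/682) = 470 + sqrt(7)/341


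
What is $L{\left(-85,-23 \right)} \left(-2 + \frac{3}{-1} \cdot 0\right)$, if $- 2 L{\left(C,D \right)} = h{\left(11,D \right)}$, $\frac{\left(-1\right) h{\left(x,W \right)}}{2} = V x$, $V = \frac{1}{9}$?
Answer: $- \frac{22}{9} \approx -2.4444$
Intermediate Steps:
$V = \frac{1}{9} \approx 0.11111$
$h{\left(x,W \right)} = - \frac{2 x}{9}$ ($h{\left(x,W \right)} = - 2 \frac{x}{9} = - \frac{2 x}{9}$)
$L{\left(C,D \right)} = \frac{11}{9}$ ($L{\left(C,D \right)} = - \frac{\left(- \frac{2}{9}\right) 11}{2} = \left(- \frac{1}{2}\right) \left(- \frac{22}{9}\right) = \frac{11}{9}$)
$L{\left(-85,-23 \right)} \left(-2 + \frac{3}{-1} \cdot 0\right) = \frac{11 \left(-2 + \frac{3}{-1} \cdot 0\right)}{9} = \frac{11 \left(-2 + 3 \left(-1\right) 0\right)}{9} = \frac{11 \left(-2 - 0\right)}{9} = \frac{11 \left(-2 + 0\right)}{9} = \frac{11}{9} \left(-2\right) = - \frac{22}{9}$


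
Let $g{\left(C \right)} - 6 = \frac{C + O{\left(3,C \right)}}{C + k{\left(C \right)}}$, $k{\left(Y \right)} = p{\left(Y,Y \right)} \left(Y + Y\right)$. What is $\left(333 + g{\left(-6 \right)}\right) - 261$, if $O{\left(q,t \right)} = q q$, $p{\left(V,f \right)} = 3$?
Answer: $\frac{1091}{14} \approx 77.929$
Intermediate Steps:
$O{\left(q,t \right)} = q^{2}$
$k{\left(Y \right)} = 6 Y$ ($k{\left(Y \right)} = 3 \left(Y + Y\right) = 3 \cdot 2 Y = 6 Y$)
$g{\left(C \right)} = 6 + \frac{9 + C}{7 C}$ ($g{\left(C \right)} = 6 + \frac{C + 3^{2}}{C + 6 C} = 6 + \frac{C + 9}{7 C} = 6 + \left(9 + C\right) \frac{1}{7 C} = 6 + \frac{9 + C}{7 C}$)
$\left(333 + g{\left(-6 \right)}\right) - 261 = \left(333 + \frac{9 + 43 \left(-6\right)}{7 \left(-6\right)}\right) - 261 = \left(333 + \frac{1}{7} \left(- \frac{1}{6}\right) \left(9 - 258\right)\right) - 261 = \left(333 + \frac{1}{7} \left(- \frac{1}{6}\right) \left(-249\right)\right) - 261 = \left(333 + \frac{83}{14}\right) - 261 = \frac{4745}{14} - 261 = \frac{1091}{14}$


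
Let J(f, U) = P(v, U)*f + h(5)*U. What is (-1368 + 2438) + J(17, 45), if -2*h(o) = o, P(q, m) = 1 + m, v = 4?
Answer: 3479/2 ≈ 1739.5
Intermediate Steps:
h(o) = -o/2
J(f, U) = -5*U/2 + f*(1 + U) (J(f, U) = (1 + U)*f + (-1/2*5)*U = f*(1 + U) - 5*U/2 = -5*U/2 + f*(1 + U))
(-1368 + 2438) + J(17, 45) = (-1368 + 2438) + (17 - 5/2*45 + 45*17) = 1070 + (17 - 225/2 + 765) = 1070 + 1339/2 = 3479/2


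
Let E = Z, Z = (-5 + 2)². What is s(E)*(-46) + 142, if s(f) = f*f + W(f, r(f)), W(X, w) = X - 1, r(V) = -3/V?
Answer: -3952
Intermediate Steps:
Z = 9 (Z = (-3)² = 9)
E = 9
W(X, w) = -1 + X
s(f) = -1 + f + f² (s(f) = f*f + (-1 + f) = f² + (-1 + f) = -1 + f + f²)
s(E)*(-46) + 142 = (-1 + 9 + 9²)*(-46) + 142 = (-1 + 9 + 81)*(-46) + 142 = 89*(-46) + 142 = -4094 + 142 = -3952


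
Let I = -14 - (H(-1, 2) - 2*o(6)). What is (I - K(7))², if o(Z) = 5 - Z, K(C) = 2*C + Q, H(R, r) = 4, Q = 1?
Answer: 1225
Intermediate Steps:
K(C) = 1 + 2*C (K(C) = 2*C + 1 = 1 + 2*C)
I = -20 (I = -14 - (4 - 2*(5 - 1*6)) = -14 - (4 - 2*(5 - 6)) = -14 - (4 - 2*(-1)) = -14 - (4 + 2) = -14 - 1*6 = -14 - 6 = -20)
(I - K(7))² = (-20 - (1 + 2*7))² = (-20 - (1 + 14))² = (-20 - 1*15)² = (-20 - 15)² = (-35)² = 1225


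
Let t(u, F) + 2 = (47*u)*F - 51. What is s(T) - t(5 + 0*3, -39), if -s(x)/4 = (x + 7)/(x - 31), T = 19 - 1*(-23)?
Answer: 101202/11 ≈ 9200.2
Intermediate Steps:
T = 42 (T = 19 + 23 = 42)
t(u, F) = -53 + 47*F*u (t(u, F) = -2 + ((47*u)*F - 51) = -2 + (47*F*u - 51) = -2 + (-51 + 47*F*u) = -53 + 47*F*u)
s(x) = -4*(7 + x)/(-31 + x) (s(x) = -4*(x + 7)/(x - 31) = -4*(7 + x)/(-31 + x))
s(T) - t(5 + 0*3, -39) = 4*(-7 - 1*42)/(-31 + 42) - (-53 + 47*(-39)*(5 + 0*3)) = 4*(-7 - 42)/11 - (-53 + 47*(-39)*(5 + 0)) = 4*(1/11)*(-49) - (-53 + 47*(-39)*5) = -196/11 - (-53 - 9165) = -196/11 - 1*(-9218) = -196/11 + 9218 = 101202/11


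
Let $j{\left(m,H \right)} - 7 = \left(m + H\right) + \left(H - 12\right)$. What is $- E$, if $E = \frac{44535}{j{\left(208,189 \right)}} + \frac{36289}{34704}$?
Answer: $- \frac{1566626549}{20163024} \approx -77.698$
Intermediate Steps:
$j{\left(m,H \right)} = -5 + m + 2 H$ ($j{\left(m,H \right)} = 7 + \left(\left(m + H\right) + \left(H - 12\right)\right) = 7 + \left(\left(H + m\right) + \left(-12 + H\right)\right) = 7 + \left(-12 + m + 2 H\right) = -5 + m + 2 H$)
$E = \frac{1566626549}{20163024}$ ($E = \frac{44535}{-5 + 208 + 2 \cdot 189} + \frac{36289}{34704} = \frac{44535}{-5 + 208 + 378} + 36289 \cdot \frac{1}{34704} = \frac{44535}{581} + \frac{36289}{34704} = \frac{1566626549}{20163024} \approx 77.698$)
$- E = \left(-1\right) \frac{1566626549}{20163024} = - \frac{1566626549}{20163024}$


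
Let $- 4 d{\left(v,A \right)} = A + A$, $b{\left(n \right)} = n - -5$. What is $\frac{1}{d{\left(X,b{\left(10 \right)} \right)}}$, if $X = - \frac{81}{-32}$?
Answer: $- \frac{2}{15} \approx -0.13333$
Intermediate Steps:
$X = \frac{81}{32}$ ($X = \left(-81\right) \left(- \frac{1}{32}\right) = \frac{81}{32} \approx 2.5313$)
$b{\left(n \right)} = 5 + n$ ($b{\left(n \right)} = n + 5 = 5 + n$)
$d{\left(v,A \right)} = - \frac{A}{2}$ ($d{\left(v,A \right)} = - \frac{A + A}{4} = - \frac{2 A}{4} = - \frac{A}{2}$)
$\frac{1}{d{\left(X,b{\left(10 \right)} \right)}} = \frac{1}{\left(- \frac{1}{2}\right) \left(5 + 10\right)} = \frac{1}{\left(- \frac{1}{2}\right) 15} = \frac{1}{- \frac{15}{2}} = - \frac{2}{15}$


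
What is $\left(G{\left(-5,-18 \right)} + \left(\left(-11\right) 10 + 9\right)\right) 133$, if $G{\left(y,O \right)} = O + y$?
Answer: $-16492$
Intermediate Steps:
$\left(G{\left(-5,-18 \right)} + \left(\left(-11\right) 10 + 9\right)\right) 133 = \left(\left(-18 - 5\right) + \left(\left(-11\right) 10 + 9\right)\right) 133 = \left(-23 + \left(-110 + 9\right)\right) 133 = \left(-23 - 101\right) 133 = \left(-124\right) 133 = -16492$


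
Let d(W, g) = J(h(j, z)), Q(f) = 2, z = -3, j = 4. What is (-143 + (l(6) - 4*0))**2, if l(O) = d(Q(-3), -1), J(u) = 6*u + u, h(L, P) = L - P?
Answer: 8836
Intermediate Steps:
J(u) = 7*u
d(W, g) = 49 (d(W, g) = 7*(4 - 1*(-3)) = 7*(4 + 3) = 7*7 = 49)
l(O) = 49
(-143 + (l(6) - 4*0))**2 = (-143 + (49 - 4*0))**2 = (-143 + (49 + 0))**2 = (-143 + 49)**2 = (-94)**2 = 8836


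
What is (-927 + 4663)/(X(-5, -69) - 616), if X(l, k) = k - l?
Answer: -467/85 ≈ -5.4941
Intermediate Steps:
(-927 + 4663)/(X(-5, -69) - 616) = (-927 + 4663)/((-69 - 1*(-5)) - 616) = 3736/((-69 + 5) - 616) = 3736/(-64 - 616) = 3736/(-680) = 3736*(-1/680) = -467/85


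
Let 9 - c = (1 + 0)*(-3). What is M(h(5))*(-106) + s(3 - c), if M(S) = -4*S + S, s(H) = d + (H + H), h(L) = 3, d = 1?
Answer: 937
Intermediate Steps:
c = 12 (c = 9 - (1 + 0)*(-3) = 9 - (-3) = 9 - 1*(-3) = 9 + 3 = 12)
s(H) = 1 + 2*H (s(H) = 1 + (H + H) = 1 + 2*H)
M(S) = -3*S
M(h(5))*(-106) + s(3 - c) = -3*3*(-106) + (1 + 2*(3 - 1*12)) = -9*(-106) + (1 + 2*(3 - 12)) = 954 + (1 + 2*(-9)) = 954 + (1 - 18) = 954 - 17 = 937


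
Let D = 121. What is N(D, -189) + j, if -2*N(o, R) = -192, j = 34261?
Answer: 34357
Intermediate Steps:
N(o, R) = 96 (N(o, R) = -½*(-192) = 96)
N(D, -189) + j = 96 + 34261 = 34357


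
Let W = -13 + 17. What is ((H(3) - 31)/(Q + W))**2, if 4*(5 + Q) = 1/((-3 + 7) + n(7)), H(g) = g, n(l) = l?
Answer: 1517824/1849 ≈ 820.89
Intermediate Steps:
Q = -219/44 (Q = -5 + 1/(4*((-3 + 7) + 7)) = -5 + 1/(4*(4 + 7)) = -5 + (1/4)/11 = -5 + (1/4)*(1/11) = -5 + 1/44 = -219/44 ≈ -4.9773)
W = 4
((H(3) - 31)/(Q + W))**2 = ((3 - 31)/(-219/44 + 4))**2 = (-28/(-43/44))**2 = (-28*(-44/43))**2 = (1232/43)**2 = 1517824/1849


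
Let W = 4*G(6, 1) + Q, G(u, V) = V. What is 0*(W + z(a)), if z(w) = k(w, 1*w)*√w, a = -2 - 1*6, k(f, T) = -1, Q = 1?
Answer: 0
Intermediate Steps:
a = -8 (a = -2 - 6 = -8)
z(w) = -√w
W = 5 (W = 4*1 + 1 = 4 + 1 = 5)
0*(W + z(a)) = 0*(5 - √(-8)) = 0*(5 - 2*I*√2) = 0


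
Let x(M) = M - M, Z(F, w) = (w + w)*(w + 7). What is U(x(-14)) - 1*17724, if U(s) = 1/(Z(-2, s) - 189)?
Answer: -3349837/189 ≈ -17724.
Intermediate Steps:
Z(F, w) = 2*w*(7 + w) (Z(F, w) = (2*w)*(7 + w) = 2*w*(7 + w))
x(M) = 0
U(s) = 1/(-189 + 2*s*(7 + s)) (U(s) = 1/(2*s*(7 + s) - 189) = 1/(-189 + 2*s*(7 + s)))
U(x(-14)) - 1*17724 = 1/(-189 + 2*0*(7 + 0)) - 1*17724 = 1/(-189 + 2*0*7) - 17724 = 1/(-189 + 0) - 17724 = 1/(-189) - 17724 = -1/189 - 17724 = -3349837/189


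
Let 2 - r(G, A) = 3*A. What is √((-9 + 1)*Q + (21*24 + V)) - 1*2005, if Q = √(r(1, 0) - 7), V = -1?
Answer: -2005 + √(503 - 8*I*√5) ≈ -1982.6 - 0.39874*I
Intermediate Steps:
r(G, A) = 2 - 3*A
Q = I*√5 (Q = √((2 - 3*0) - 7) = √((2 + 0) - 7) = √(2 - 7) = √(-5) = I*√5 ≈ 2.2361*I)
√((-9 + 1)*Q + (21*24 + V)) - 1*2005 = √((-9 + 1)*(I*√5) + (21*24 - 1)) - 1*2005 = √(-8*I*√5 + (504 - 1)) - 2005 = √(-8*I*√5 + 503) - 2005 = √(503 - 8*I*√5) - 2005 = -2005 + √(503 - 8*I*√5)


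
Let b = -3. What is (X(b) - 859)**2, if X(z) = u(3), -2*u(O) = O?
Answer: 2961841/4 ≈ 7.4046e+5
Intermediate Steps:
u(O) = -O/2
X(z) = -3/2 (X(z) = -1/2*3 = -3/2)
(X(b) - 859)**2 = (-3/2 - 859)**2 = (-1721/2)**2 = 2961841/4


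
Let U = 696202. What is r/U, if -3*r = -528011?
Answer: 528011/2088606 ≈ 0.25281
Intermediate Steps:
r = 528011/3 (r = -⅓*(-528011) = 528011/3 ≈ 1.7600e+5)
r/U = (528011/3)/696202 = (528011/3)*(1/696202) = 528011/2088606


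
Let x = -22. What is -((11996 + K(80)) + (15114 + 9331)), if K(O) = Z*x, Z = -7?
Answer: -36595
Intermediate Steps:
K(O) = 154 (K(O) = -7*(-22) = 154)
-((11996 + K(80)) + (15114 + 9331)) = -((11996 + 154) + (15114 + 9331)) = -(12150 + 24445) = -1*36595 = -36595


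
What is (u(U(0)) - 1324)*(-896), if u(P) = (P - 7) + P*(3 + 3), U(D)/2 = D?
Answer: 1192576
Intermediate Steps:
U(D) = 2*D
u(P) = -7 + 7*P (u(P) = (-7 + P) + P*6 = (-7 + P) + 6*P = -7 + 7*P)
(u(U(0)) - 1324)*(-896) = ((-7 + 7*(2*0)) - 1324)*(-896) = ((-7 + 7*0) - 1324)*(-896) = ((-7 + 0) - 1324)*(-896) = (-7 - 1324)*(-896) = -1331*(-896) = 1192576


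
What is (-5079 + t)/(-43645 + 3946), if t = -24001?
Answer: 29080/39699 ≈ 0.73251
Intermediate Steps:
(-5079 + t)/(-43645 + 3946) = (-5079 - 24001)/(-43645 + 3946) = -29080/(-39699) = -29080*(-1/39699) = 29080/39699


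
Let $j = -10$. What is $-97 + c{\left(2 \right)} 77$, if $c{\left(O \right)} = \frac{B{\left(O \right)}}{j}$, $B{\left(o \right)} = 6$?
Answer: $- \frac{716}{5} \approx -143.2$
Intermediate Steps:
$c{\left(O \right)} = - \frac{3}{5}$ ($c{\left(O \right)} = \frac{6}{-10} = 6 \left(- \frac{1}{10}\right) = - \frac{3}{5}$)
$-97 + c{\left(2 \right)} 77 = -97 - \frac{231}{5} = - \frac{716}{5}$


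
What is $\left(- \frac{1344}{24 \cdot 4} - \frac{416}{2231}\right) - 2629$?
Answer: $- \frac{5896949}{2231} \approx -2643.2$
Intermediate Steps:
$\left(- \frac{1344}{24 \cdot 4} - \frac{416}{2231}\right) - 2629 = \left(- \frac{1344}{96} - \frac{416}{2231}\right) - 2629 = \left(\left(-1344\right) \frac{1}{96} - \frac{416}{2231}\right) - 2629 = \left(-14 - \frac{416}{2231}\right) - 2629 = - \frac{31650}{2231} - 2629 = - \frac{5896949}{2231}$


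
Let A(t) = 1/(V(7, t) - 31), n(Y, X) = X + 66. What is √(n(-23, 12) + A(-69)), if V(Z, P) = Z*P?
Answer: √20606774/514 ≈ 8.8316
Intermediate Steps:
n(Y, X) = 66 + X
V(Z, P) = P*Z
A(t) = 1/(-31 + 7*t) (A(t) = 1/(t*7 - 31) = 1/(7*t - 31) = 1/(-31 + 7*t))
√(n(-23, 12) + A(-69)) = √((66 + 12) + 1/(-31 + 7*(-69))) = √(78 + 1/(-31 - 483)) = √(78 + 1/(-514)) = √(78 - 1/514) = √(40091/514) = √20606774/514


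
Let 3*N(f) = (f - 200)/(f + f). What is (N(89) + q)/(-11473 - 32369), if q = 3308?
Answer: -588787/7803876 ≈ -0.075448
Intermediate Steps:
N(f) = (-200 + f)/(6*f) (N(f) = ((f - 200)/(f + f))/3 = ((-200 + f)/((2*f)))/3 = ((-200 + f)*(1/(2*f)))/3 = ((-200 + f)/(2*f))/3 = (-200 + f)/(6*f))
(N(89) + q)/(-11473 - 32369) = ((1/6)*(-200 + 89)/89 + 3308)/(-11473 - 32369) = ((1/6)*(1/89)*(-111) + 3308)/(-43842) = (-37/178 + 3308)*(-1/43842) = (588787/178)*(-1/43842) = -588787/7803876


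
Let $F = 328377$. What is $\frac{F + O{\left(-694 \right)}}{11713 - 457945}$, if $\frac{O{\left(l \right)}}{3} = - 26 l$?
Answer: $- \frac{127503}{148744} \approx -0.8572$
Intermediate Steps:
$O{\left(l \right)} = - 78 l$ ($O{\left(l \right)} = 3 \left(- 26 l\right) = - 78 l$)
$\frac{F + O{\left(-694 \right)}}{11713 - 457945} = \frac{328377 - -54132}{11713 - 457945} = \frac{328377 + 54132}{-446232} = 382509 \left(- \frac{1}{446232}\right) = - \frac{127503}{148744}$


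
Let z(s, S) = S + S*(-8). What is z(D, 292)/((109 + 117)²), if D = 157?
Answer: -511/12769 ≈ -0.040019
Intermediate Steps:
z(s, S) = -7*S (z(s, S) = S - 8*S = -7*S)
z(D, 292)/((109 + 117)²) = (-7*292)/((109 + 117)²) = -2044/(226²) = -2044/51076 = -2044*1/51076 = -511/12769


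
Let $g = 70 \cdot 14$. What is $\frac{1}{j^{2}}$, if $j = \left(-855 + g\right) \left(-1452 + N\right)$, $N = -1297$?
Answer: $\frac{1}{118078140625} \approx 8.469 \cdot 10^{-12}$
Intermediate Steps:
$g = 980$
$j = -343625$ ($j = \left(-855 + 980\right) \left(-1452 - 1297\right) = 125 \left(-2749\right) = -343625$)
$\frac{1}{j^{2}} = \frac{1}{\left(-343625\right)^{2}} = \frac{1}{118078140625}$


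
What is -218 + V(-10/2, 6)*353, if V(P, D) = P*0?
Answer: -218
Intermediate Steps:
V(P, D) = 0
-218 + V(-10/2, 6)*353 = -218 + 0*353 = -218 + 0 = -218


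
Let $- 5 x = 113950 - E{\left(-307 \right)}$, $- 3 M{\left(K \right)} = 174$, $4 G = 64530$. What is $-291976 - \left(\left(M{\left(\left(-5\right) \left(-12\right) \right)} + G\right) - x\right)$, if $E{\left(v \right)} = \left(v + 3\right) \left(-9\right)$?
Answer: $- \frac{3302933}{10} \approx -3.3029 \cdot 10^{5}$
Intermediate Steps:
$G = \frac{32265}{2}$ ($G = \frac{1}{4} \cdot 64530 = \frac{32265}{2} \approx 16133.0$)
$M{\left(K \right)} = -58$ ($M{\left(K \right)} = \left(- \frac{1}{3}\right) 174 = -58$)
$E{\left(v \right)} = -27 - 9 v$ ($E{\left(v \right)} = \left(3 + v\right) \left(-9\right) = -27 - 9 v$)
$x = - \frac{111214}{5}$ ($x = - \frac{113950 - \left(-27 - -2763\right)}{5} = - \frac{113950 - \left(-27 + 2763\right)}{5} = - \frac{113950 - 2736}{5} = \left(- \frac{1}{5}\right) 111214 = - \frac{111214}{5} \approx -22243.0$)
$-291976 - \left(\left(M{\left(\left(-5\right) \left(-12\right) \right)} + G\right) - x\right) = -291976 - \left(\left(-58 + \frac{32265}{2}\right) - - \frac{111214}{5}\right) = -291976 - \left(\frac{32149}{2} + \frac{111214}{5}\right) = -291976 - \frac{383173}{10} = - \frac{3302933}{10}$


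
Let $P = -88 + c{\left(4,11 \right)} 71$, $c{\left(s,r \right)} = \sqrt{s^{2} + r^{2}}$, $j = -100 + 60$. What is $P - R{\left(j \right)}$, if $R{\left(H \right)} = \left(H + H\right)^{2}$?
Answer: $-6488 + 71 \sqrt{137} \approx -5657.0$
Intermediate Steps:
$j = -40$
$c{\left(s,r \right)} = \sqrt{r^{2} + s^{2}}$
$R{\left(H \right)} = 4 H^{2}$ ($R{\left(H \right)} = \left(2 H\right)^{2} = 4 H^{2}$)
$P = -88 + 71 \sqrt{137}$ ($P = -88 + \sqrt{11^{2} + 4^{2}} \cdot 71 = -88 + \sqrt{121 + 16} \cdot 71 = -88 + \sqrt{137} \cdot 71 = -88 + 71 \sqrt{137} \approx 743.03$)
$P - R{\left(j \right)} = \left(-88 + 71 \sqrt{137}\right) - 4 \left(-40\right)^{2} = \left(-88 + 71 \sqrt{137}\right) - 4 \cdot 1600 = \left(-88 + 71 \sqrt{137}\right) - 6400 = -6488 + 71 \sqrt{137}$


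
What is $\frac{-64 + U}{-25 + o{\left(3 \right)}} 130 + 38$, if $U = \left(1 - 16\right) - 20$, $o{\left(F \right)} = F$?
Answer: $623$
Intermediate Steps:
$U = -35$ ($U = -15 - 20 = -35$)
$\frac{-64 + U}{-25 + o{\left(3 \right)}} 130 + 38 = \frac{-64 - 35}{-25 + 3} \cdot 130 + 38 = - \frac{99}{-22} \cdot 130 + 38 = \left(-99\right) \left(- \frac{1}{22}\right) 130 + 38 = \frac{9}{2} \cdot 130 + 38 = 585 + 38 = 623$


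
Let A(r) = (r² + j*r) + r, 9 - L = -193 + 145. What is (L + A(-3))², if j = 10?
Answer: 1089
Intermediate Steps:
L = 57 (L = 9 - (-193 + 145) = 9 - 1*(-48) = 9 + 48 = 57)
A(r) = r² + 11*r (A(r) = (r² + 10*r) + r = r² + 11*r)
(L + A(-3))² = (57 - 3*(11 - 3))² = (57 - 3*8)² = (57 - 24)² = 33² = 1089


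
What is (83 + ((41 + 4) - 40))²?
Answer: 7744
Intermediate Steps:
(83 + ((41 + 4) - 40))² = (83 + (45 - 40))² = (83 + 5)² = 88² = 7744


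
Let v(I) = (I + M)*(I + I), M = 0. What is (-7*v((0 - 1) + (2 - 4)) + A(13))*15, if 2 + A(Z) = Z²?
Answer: 615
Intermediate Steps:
v(I) = 2*I² (v(I) = (I + 0)*(I + I) = I*(2*I) = 2*I²)
A(Z) = -2 + Z²
(-7*v((0 - 1) + (2 - 4)) + A(13))*15 = (-14*((0 - 1) + (2 - 4))² + (-2 + 13²))*15 = (-14*(-1 - 2)² + (-2 + 169))*15 = (-14*(-3)² + 167)*15 = (-14*9 + 167)*15 = (-7*18 + 167)*15 = (-126 + 167)*15 = 41*15 = 615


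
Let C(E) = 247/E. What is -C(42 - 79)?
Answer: 247/37 ≈ 6.6757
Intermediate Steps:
-C(42 - 79) = -247/(42 - 79) = -247/(-37) = -247*(-1)/37 = -1*(-247/37) = 247/37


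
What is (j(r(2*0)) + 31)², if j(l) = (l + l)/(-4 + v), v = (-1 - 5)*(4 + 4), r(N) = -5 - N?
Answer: 657721/676 ≈ 972.96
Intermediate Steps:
v = -48 (v = -6*8 = -48)
j(l) = -l/26 (j(l) = (l + l)/(-4 - 48) = (2*l)/(-52) = (2*l)*(-1/52) = -l/26)
(j(r(2*0)) + 31)² = (-(-5 - 2*0)/26 + 31)² = (-(-5 - 1*0)/26 + 31)² = (-(-5 + 0)/26 + 31)² = (-1/26*(-5) + 31)² = (5/26 + 31)² = (811/26)² = 657721/676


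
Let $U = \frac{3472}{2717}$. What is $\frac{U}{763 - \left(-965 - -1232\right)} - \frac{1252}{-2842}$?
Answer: $\frac{1710789}{3860857} \approx 0.44311$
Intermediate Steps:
$U = \frac{3472}{2717}$ ($U = 3472 \cdot \frac{1}{2717} = \frac{3472}{2717} \approx 1.2779$)
$\frac{U}{763 - \left(-965 - -1232\right)} - \frac{1252}{-2842} = \frac{3472}{2717 \left(763 - \left(-965 - -1232\right)\right)} - \frac{1252}{-2842} = \frac{3472}{2717 \left(763 - \left(-965 + 1232\right)\right)} - - \frac{626}{1421} = \frac{3472}{2717 \left(763 - 267\right)} + \frac{626}{1421} = \frac{3472}{2717 \cdot 496} + \frac{626}{1421} = \frac{3472}{2717} \cdot \frac{1}{496} + \frac{626}{1421} = \frac{7}{2717} + \frac{626}{1421} = \frac{1710789}{3860857}$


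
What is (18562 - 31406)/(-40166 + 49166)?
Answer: -3211/2250 ≈ -1.4271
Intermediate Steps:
(18562 - 31406)/(-40166 + 49166) = -12844/9000 = -12844*1/9000 = -3211/2250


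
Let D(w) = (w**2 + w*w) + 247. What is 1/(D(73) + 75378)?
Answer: 1/86283 ≈ 1.1590e-5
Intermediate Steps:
D(w) = 247 + 2*w**2 (D(w) = (w**2 + w**2) + 247 = 2*w**2 + 247 = 247 + 2*w**2)
1/(D(73) + 75378) = 1/((247 + 2*73**2) + 75378) = 1/((247 + 2*5329) + 75378) = 1/((247 + 10658) + 75378) = 1/(10905 + 75378) = 1/86283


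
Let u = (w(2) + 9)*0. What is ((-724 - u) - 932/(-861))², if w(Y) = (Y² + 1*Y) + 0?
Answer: 387421594624/741321 ≈ 5.2261e+5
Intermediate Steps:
w(Y) = Y + Y² (w(Y) = (Y² + Y) + 0 = (Y + Y²) + 0 = Y + Y²)
u = 0 (u = (2*(1 + 2) + 9)*0 = (2*3 + 9)*0 = (6 + 9)*0 = 15*0 = 0)
((-724 - u) - 932/(-861))² = ((-724 - 1*0) - 932/(-861))² = ((-724 + 0) - 932*(-1/861))² = (-724 + 932/861)² = (-622432/861)² = 387421594624/741321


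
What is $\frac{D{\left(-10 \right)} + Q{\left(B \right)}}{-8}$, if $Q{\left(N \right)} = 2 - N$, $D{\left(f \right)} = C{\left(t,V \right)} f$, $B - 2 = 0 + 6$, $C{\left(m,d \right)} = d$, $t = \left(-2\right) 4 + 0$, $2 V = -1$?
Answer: $\frac{1}{8} \approx 0.125$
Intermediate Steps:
$V = - \frac{1}{2}$ ($V = \frac{1}{2} \left(-1\right) = - \frac{1}{2} \approx -0.5$)
$t = -8$ ($t = -8 + 0 = -8$)
$B = 8$ ($B = 2 + \left(0 + 6\right) = 2 + 6 = 8$)
$D{\left(f \right)} = - \frac{f}{2}$
$\frac{D{\left(-10 \right)} + Q{\left(B \right)}}{-8} = \frac{\left(- \frac{1}{2}\right) \left(-10\right) + \left(2 - 8\right)}{-8} = \left(5 + \left(2 - 8\right)\right) \left(- \frac{1}{8}\right) = \left(5 - 6\right) \left(- \frac{1}{8}\right) = \left(-1\right) \left(- \frac{1}{8}\right) = \frac{1}{8}$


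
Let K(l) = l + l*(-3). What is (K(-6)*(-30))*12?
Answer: -4320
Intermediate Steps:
K(l) = -2*l (K(l) = l - 3*l = -2*l)
(K(-6)*(-30))*12 = (-2*(-6)*(-30))*12 = (12*(-30))*12 = -360*12 = -4320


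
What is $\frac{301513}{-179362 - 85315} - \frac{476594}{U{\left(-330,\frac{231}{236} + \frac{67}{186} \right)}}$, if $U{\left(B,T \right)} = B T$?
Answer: $\frac{460945449659169}{427822579415} \approx 1077.4$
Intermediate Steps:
$\frac{301513}{-179362 - 85315} - \frac{476594}{U{\left(-330,\frac{231}{236} + \frac{67}{186} \right)}} = \frac{301513}{-179362 - 85315} - \frac{476594}{\left(-330\right) \left(\frac{231}{236} + \frac{67}{186}\right)} = \frac{301513}{-264677} - \frac{476594}{\left(-330\right) \left(231 \cdot \frac{1}{236} + 67 \cdot \frac{1}{186}\right)} = 301513 \left(- \frac{1}{264677}\right) - \frac{476594}{\left(-330\right) \left(\frac{231}{236} + \frac{67}{186}\right)} = - \frac{301513}{264677} - \frac{476594}{\left(-330\right) \frac{29389}{21948}} = - \frac{301513}{264677} - \frac{476594}{- \frac{1616395}{3658}} = - \frac{301513}{264677} - - \frac{1743380852}{1616395} = - \frac{301513}{264677} + \frac{1743380852}{1616395} = \frac{460945449659169}{427822579415}$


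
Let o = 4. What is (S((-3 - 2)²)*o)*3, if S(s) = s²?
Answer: 7500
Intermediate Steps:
(S((-3 - 2)²)*o)*3 = (((-3 - 2)²)²*4)*3 = (((-5)²)²*4)*3 = (25²*4)*3 = (625*4)*3 = 2500*3 = 7500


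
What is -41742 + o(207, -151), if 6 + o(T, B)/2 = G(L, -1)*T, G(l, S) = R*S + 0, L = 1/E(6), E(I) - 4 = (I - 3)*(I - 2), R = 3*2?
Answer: -44238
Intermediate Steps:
R = 6
E(I) = 4 + (-3 + I)*(-2 + I) (E(I) = 4 + (I - 3)*(I - 2) = 4 + (-3 + I)*(-2 + I))
L = 1/16 (L = 1/(10 + 6**2 - 5*6) = 1/(10 + 36 - 30) = 1/16 ≈ 0.062500)
G(l, S) = 6*S (G(l, S) = 6*S + 0 = 6*S)
o(T, B) = -12 - 12*T (o(T, B) = -12 + 2*((6*(-1))*T) = -12 + 2*(-6*T) = -12 - 12*T)
-41742 + o(207, -151) = -41742 + (-12 - 12*207) = -41742 + (-12 - 2484) = -41742 - 2496 = -44238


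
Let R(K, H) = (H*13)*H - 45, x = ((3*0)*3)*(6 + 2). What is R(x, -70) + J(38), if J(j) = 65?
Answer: 63720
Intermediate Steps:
x = 0 (x = (0*3)*8 = 0*8 = 0)
R(K, H) = -45 + 13*H² (R(K, H) = (13*H)*H - 45 = 13*H² - 45 = -45 + 13*H²)
R(x, -70) + J(38) = (-45 + 13*(-70)²) + 65 = (-45 + 13*4900) + 65 = (-45 + 63700) + 65 = 63655 + 65 = 63720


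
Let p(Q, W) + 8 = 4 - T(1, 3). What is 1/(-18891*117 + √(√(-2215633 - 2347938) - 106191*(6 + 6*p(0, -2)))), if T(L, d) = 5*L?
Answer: -1/(2210247 - √(5097168 + I*√4563571)) ≈ -4.529e-7 - 9.7043e-14*I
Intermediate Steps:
p(Q, W) = -9 (p(Q, W) = -8 + (4 - 5) = -8 - 1 = -9)
1/(-18891*117 + √(√(-2215633 - 2347938) - 106191*(6 + 6*p(0, -2)))) = 1/(-18891*117 + √(√(-2215633 - 2347938) - 106191*(6 + 6*(-9)))) = 1/(-2210247 + √(√(-4563571) - 106191*(6 - 54))) = 1/(-2210247 + √(I*√4563571 - 106191*(-48))) = 1/(-2210247 + √(I*√4563571 + 5097168)) = 1/(-2210247 + √(5097168 + I*√4563571))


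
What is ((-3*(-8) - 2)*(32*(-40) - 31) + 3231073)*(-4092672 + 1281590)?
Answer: -9001733923942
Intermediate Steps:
((-3*(-8) - 2)*(32*(-40) - 31) + 3231073)*(-4092672 + 1281590) = ((24 - 2)*(-1280 - 31) + 3231073)*(-2811082) = (22*(-1311) + 3231073)*(-2811082) = (-28842 + 3231073)*(-2811082) = 3202231*(-2811082) = -9001733923942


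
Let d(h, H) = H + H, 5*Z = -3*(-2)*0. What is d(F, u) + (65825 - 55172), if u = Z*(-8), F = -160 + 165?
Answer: 10653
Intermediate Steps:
F = 5
Z = 0 (Z = (-3*(-2)*0)/5 = (6*0)/5 = (⅕)*0 = 0)
u = 0 (u = 0*(-8) = 0)
d(h, H) = 2*H
d(F, u) + (65825 - 55172) = 2*0 + (65825 - 55172) = 0 + 10653 = 10653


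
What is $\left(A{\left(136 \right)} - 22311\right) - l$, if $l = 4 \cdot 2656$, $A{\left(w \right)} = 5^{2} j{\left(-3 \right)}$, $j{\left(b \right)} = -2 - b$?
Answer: $-32910$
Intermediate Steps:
$A{\left(w \right)} = 25$ ($A{\left(w \right)} = 5^{2} \left(-2 - -3\right) = 25 \left(-2 + 3\right) = 25 \cdot 1 = 25$)
$l = 10624$
$\left(A{\left(136 \right)} - 22311\right) - l = \left(25 - 22311\right) - 10624 = -22286 - 10624 = -32910$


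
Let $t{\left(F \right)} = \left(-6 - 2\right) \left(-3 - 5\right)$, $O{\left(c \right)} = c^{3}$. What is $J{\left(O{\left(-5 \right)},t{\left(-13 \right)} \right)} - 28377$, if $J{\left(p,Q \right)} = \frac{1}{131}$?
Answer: $- \frac{3717386}{131} \approx -28377.0$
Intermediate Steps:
$t{\left(F \right)} = 64$ ($t{\left(F \right)} = \left(-8\right) \left(-8\right) = 64$)
$J{\left(p,Q \right)} = \frac{1}{131}$
$J{\left(O{\left(-5 \right)},t{\left(-13 \right)} \right)} - 28377 = \frac{1}{131} - 28377 = - \frac{3717386}{131}$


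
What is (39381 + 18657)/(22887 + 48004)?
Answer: 58038/70891 ≈ 0.81869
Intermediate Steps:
(39381 + 18657)/(22887 + 48004) = 58038/70891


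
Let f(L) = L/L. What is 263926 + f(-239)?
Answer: 263927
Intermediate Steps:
f(L) = 1
263926 + f(-239) = 263926 + 1 = 263927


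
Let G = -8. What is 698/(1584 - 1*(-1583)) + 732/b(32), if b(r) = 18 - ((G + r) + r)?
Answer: -1145860/60173 ≈ -19.043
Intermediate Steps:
b(r) = 26 - 2*r (b(r) = 18 - ((-8 + r) + r) = 18 - (-8 + 2*r) = 18 + (8 - 2*r) = 26 - 2*r)
698/(1584 - 1*(-1583)) + 732/b(32) = 698/(1584 - 1*(-1583)) + 732/(26 - 2*32) = 698/(1584 + 1583) + 732/(26 - 64) = 698/3167 + 732/(-38) = 698*(1/3167) + 732*(-1/38) = 698/3167 - 366/19 = -1145860/60173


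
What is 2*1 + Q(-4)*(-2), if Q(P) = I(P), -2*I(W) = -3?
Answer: -1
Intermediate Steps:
I(W) = 3/2 (I(W) = -½*(-3) = 3/2)
Q(P) = 3/2
2*1 + Q(-4)*(-2) = 2*1 + (3/2)*(-2) = 2 - 3 = -1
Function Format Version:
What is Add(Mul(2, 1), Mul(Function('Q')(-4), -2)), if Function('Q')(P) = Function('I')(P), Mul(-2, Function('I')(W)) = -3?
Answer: -1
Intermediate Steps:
Function('I')(W) = Rational(3, 2) (Function('I')(W) = Mul(Rational(-1, 2), -3) = Rational(3, 2))
Function('Q')(P) = Rational(3, 2)
Add(Mul(2, 1), Mul(Function('Q')(-4), -2)) = Add(Mul(2, 1), Mul(Rational(3, 2), -2)) = Add(2, -3) = -1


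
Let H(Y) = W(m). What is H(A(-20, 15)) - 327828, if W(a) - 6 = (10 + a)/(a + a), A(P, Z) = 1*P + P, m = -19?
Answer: -12457227/38 ≈ -3.2782e+5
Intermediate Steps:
A(P, Z) = 2*P (A(P, Z) = P + P = 2*P)
W(a) = 6 + (10 + a)/(2*a) (W(a) = 6 + (10 + a)/(a + a) = 6 + (10 + a)/((2*a)) = 6 + (10 + a)*(1/(2*a)) = 6 + (10 + a)/(2*a))
H(Y) = 237/38 (H(Y) = 13/2 + 5/(-19) = 13/2 + 5*(-1/19) = 13/2 - 5/19 = 237/38)
H(A(-20, 15)) - 327828 = 237/38 - 327828 = -12457227/38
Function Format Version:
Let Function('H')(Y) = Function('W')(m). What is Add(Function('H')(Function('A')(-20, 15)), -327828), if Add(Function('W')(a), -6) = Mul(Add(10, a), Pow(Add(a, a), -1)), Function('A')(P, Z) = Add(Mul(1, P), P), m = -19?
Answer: Rational(-12457227, 38) ≈ -3.2782e+5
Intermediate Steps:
Function('A')(P, Z) = Mul(2, P) (Function('A')(P, Z) = Add(P, P) = Mul(2, P))
Function('W')(a) = Add(6, Mul(Rational(1, 2), Pow(a, -1), Add(10, a))) (Function('W')(a) = Add(6, Mul(Add(10, a), Pow(Add(a, a), -1))) = Add(6, Mul(Add(10, a), Pow(Mul(2, a), -1))) = Add(6, Mul(Add(10, a), Mul(Rational(1, 2), Pow(a, -1)))) = Add(6, Mul(Rational(1, 2), Pow(a, -1), Add(10, a))))
Function('H')(Y) = Rational(237, 38) (Function('H')(Y) = Add(Rational(13, 2), Mul(5, Pow(-19, -1))) = Add(Rational(13, 2), Mul(5, Rational(-1, 19))) = Add(Rational(13, 2), Rational(-5, 19)) = Rational(237, 38))
Add(Function('H')(Function('A')(-20, 15)), -327828) = Add(Rational(237, 38), -327828) = Rational(-12457227, 38)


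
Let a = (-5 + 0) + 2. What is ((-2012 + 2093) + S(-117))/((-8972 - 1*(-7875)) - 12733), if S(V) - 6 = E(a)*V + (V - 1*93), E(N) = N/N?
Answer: 8/461 ≈ 0.017354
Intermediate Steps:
a = -3 (a = -5 + 2 = -3)
E(N) = 1
S(V) = -87 + 2*V (S(V) = 6 + (1*V + (V - 1*93)) = 6 + (V + (V - 93)) = 6 + (V + (-93 + V)) = 6 + (-93 + 2*V) = -87 + 2*V)
((-2012 + 2093) + S(-117))/((-8972 - 1*(-7875)) - 12733) = ((-2012 + 2093) + (-87 + 2*(-117)))/((-8972 - 1*(-7875)) - 12733) = (81 + (-87 - 234))/((-8972 + 7875) - 12733) = (81 - 321)/(-1097 - 12733) = -240/(-13830) = -240*(-1/13830) = 8/461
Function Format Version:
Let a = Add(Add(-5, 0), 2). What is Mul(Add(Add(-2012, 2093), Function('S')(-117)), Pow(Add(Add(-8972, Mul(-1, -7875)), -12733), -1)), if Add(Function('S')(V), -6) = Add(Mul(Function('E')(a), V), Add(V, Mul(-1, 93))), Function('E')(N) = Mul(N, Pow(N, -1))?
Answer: Rational(8, 461) ≈ 0.017354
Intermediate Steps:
a = -3 (a = Add(-5, 2) = -3)
Function('E')(N) = 1
Function('S')(V) = Add(-87, Mul(2, V)) (Function('S')(V) = Add(6, Add(Mul(1, V), Add(V, Mul(-1, 93)))) = Add(6, Add(V, Add(V, -93))) = Add(6, Add(V, Add(-93, V))) = Add(6, Add(-93, Mul(2, V))) = Add(-87, Mul(2, V)))
Mul(Add(Add(-2012, 2093), Function('S')(-117)), Pow(Add(Add(-8972, Mul(-1, -7875)), -12733), -1)) = Mul(Add(Add(-2012, 2093), Add(-87, Mul(2, -117))), Pow(Add(Add(-8972, Mul(-1, -7875)), -12733), -1)) = Mul(Add(81, Add(-87, -234)), Pow(Add(Add(-8972, 7875), -12733), -1)) = Mul(Add(81, -321), Pow(Add(-1097, -12733), -1)) = Mul(-240, Pow(-13830, -1)) = Mul(-240, Rational(-1, 13830)) = Rational(8, 461)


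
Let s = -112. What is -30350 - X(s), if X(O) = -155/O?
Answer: -3399355/112 ≈ -30351.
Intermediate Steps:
-30350 - X(s) = -30350 - (-155)/(-112) = -30350 - (-155)*(-1)/112 = -30350 - 1*155/112 = -30350 - 155/112 = -3399355/112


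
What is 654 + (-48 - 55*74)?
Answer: -3464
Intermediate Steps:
654 + (-48 - 55*74) = 654 + (-48 - 4070) = 654 - 4118 = -3464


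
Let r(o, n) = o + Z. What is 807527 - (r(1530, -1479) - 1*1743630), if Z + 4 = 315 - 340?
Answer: 2549656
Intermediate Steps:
Z = -29 (Z = -4 + (315 - 340) = -4 - 25 = -29)
r(o, n) = -29 + o (r(o, n) = o - 29 = -29 + o)
807527 - (r(1530, -1479) - 1*1743630) = 807527 - ((-29 + 1530) - 1*1743630) = 807527 - (1501 - 1743630) = 807527 - 1*(-1742129) = 807527 + 1742129 = 2549656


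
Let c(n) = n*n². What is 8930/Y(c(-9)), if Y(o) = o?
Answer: -8930/729 ≈ -12.250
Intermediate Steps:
c(n) = n³
8930/Y(c(-9)) = 8930/((-9)³) = 8930/(-729) = 8930*(-1/729) = -8930/729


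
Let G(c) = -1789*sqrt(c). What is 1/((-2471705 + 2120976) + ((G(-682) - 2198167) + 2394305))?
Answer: I/(-154591*I + 1789*sqrt(682)) ≈ -5.9273e-6 + 1.7913e-6*I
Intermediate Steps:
1/((-2471705 + 2120976) + ((G(-682) - 2198167) + 2394305)) = 1/((-2471705 + 2120976) + ((-1789*I*sqrt(682) - 2198167) + 2394305)) = 1/(-350729 + ((-1789*I*sqrt(682) - 2198167) + 2394305)) = 1/(-350729 + ((-2198167 - 1789*I*sqrt(682)) + 2394305)) = 1/(-350729 + (196138 - 1789*I*sqrt(682))) = 1/(-154591 - 1789*I*sqrt(682))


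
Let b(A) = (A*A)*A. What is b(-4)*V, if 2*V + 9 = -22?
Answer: 992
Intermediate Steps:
V = -31/2 (V = -9/2 + (½)*(-22) = -9/2 - 11 = -31/2 ≈ -15.500)
b(A) = A³ (b(A) = A²*A = A³)
b(-4)*V = (-4)³*(-31/2) = -64*(-31/2) = 992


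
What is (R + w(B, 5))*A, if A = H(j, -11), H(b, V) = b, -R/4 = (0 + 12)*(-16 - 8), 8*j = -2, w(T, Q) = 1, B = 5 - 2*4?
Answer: -1153/4 ≈ -288.25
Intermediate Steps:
B = -3 (B = 5 - 8 = -3)
j = -¼ (j = (⅛)*(-2) = -¼ ≈ -0.25000)
R = 1152 (R = -4*(0 + 12)*(-16 - 8) = -48*(-24) = -4*(-288) = 1152)
A = -¼ ≈ -0.25000
(R + w(B, 5))*A = (1152 + 1)*(-¼) = 1153*(-¼) = -1153/4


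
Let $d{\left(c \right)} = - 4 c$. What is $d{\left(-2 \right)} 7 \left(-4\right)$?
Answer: $-224$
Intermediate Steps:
$d{\left(-2 \right)} 7 \left(-4\right) = \left(-4\right) \left(-2\right) 7 \left(-4\right) = 8 \cdot 7 \left(-4\right) = 56 \left(-4\right) = -224$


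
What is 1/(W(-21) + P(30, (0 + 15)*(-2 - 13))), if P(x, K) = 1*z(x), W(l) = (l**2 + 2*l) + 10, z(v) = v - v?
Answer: 1/409 ≈ 0.0024450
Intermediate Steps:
z(v) = 0
W(l) = 10 + l**2 + 2*l
P(x, K) = 0 (P(x, K) = 1*0 = 0)
1/(W(-21) + P(30, (0 + 15)*(-2 - 13))) = 1/((10 + (-21)**2 + 2*(-21)) + 0) = 1/((10 + 441 - 42) + 0) = 1/(409 + 0) = 1/409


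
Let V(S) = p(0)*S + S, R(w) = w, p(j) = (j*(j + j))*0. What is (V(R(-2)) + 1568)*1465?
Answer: 2294190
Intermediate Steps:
p(j) = 0 (p(j) = (j*(2*j))*0 = (2*j²)*0 = 0)
V(S) = S (V(S) = 0*S + S = 0 + S = S)
(V(R(-2)) + 1568)*1465 = (-2 + 1568)*1465 = 1566*1465 = 2294190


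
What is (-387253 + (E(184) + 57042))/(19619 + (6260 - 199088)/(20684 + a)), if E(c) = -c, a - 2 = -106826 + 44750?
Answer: -6837524525/406111619 ≈ -16.837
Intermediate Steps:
a = -62074 (a = 2 + (-106826 + 44750) = 2 - 62076 = -62074)
(-387253 + (E(184) + 57042))/(19619 + (6260 - 199088)/(20684 + a)) = (-387253 + (-1*184 + 57042))/(19619 + (6260 - 199088)/(20684 - 62074)) = (-387253 + (-184 + 57042))/(19619 - 192828/(-41390)) = (-387253 + 56858)/(19619 - 192828*(-1/41390)) = -330395/(19619 + 96414/20695) = -330395/406111619/20695 = -330395*20695/406111619 = -6837524525/406111619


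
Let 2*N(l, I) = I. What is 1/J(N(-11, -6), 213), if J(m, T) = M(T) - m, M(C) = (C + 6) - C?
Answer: 1/9 ≈ 0.11111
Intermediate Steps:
N(l, I) = I/2
M(C) = 6 (M(C) = (6 + C) - C = 6)
J(m, T) = 6 - m
1/J(N(-11, -6), 213) = 1/(6 - (-6)/2) = 1/(6 - 1*(-3)) = 1/(6 + 3) = 1/9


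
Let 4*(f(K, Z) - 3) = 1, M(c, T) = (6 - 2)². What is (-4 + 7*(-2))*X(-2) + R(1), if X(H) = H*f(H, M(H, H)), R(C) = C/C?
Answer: 118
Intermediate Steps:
M(c, T) = 16 (M(c, T) = 4² = 16)
f(K, Z) = 13/4 (f(K, Z) = 3 + (¼)*1 = 3 + ¼ = 13/4)
R(C) = 1
X(H) = 13*H/4 (X(H) = H*(13/4) = 13*H/4)
(-4 + 7*(-2))*X(-2) + R(1) = (-4 + 7*(-2))*((13/4)*(-2)) + 1 = (-4 - 14)*(-13/2) + 1 = -18*(-13/2) + 1 = 117 + 1 = 118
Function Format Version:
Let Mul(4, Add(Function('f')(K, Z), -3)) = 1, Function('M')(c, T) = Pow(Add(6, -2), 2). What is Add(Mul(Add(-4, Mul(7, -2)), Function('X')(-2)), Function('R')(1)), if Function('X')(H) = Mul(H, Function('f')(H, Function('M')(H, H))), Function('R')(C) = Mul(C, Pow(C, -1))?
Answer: 118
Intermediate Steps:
Function('M')(c, T) = 16 (Function('M')(c, T) = Pow(4, 2) = 16)
Function('f')(K, Z) = Rational(13, 4) (Function('f')(K, Z) = Add(3, Mul(Rational(1, 4), 1)) = Add(3, Rational(1, 4)) = Rational(13, 4))
Function('R')(C) = 1
Function('X')(H) = Mul(Rational(13, 4), H) (Function('X')(H) = Mul(H, Rational(13, 4)) = Mul(Rational(13, 4), H))
Add(Mul(Add(-4, Mul(7, -2)), Function('X')(-2)), Function('R')(1)) = Add(Mul(Add(-4, Mul(7, -2)), Mul(Rational(13, 4), -2)), 1) = Add(Mul(Add(-4, -14), Rational(-13, 2)), 1) = Add(Mul(-18, Rational(-13, 2)), 1) = Add(117, 1) = 118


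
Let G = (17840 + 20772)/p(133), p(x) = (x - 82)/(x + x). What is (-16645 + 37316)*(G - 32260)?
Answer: 178298371972/51 ≈ 3.4960e+9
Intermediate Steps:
p(x) = (-82 + x)/(2*x) (p(x) = (-82 + x)/((2*x)) = (-82 + x)*(1/(2*x)) = (-82 + x)/(2*x))
G = 10270792/51 (G = (17840 + 20772)/(((½)*(-82 + 133)/133)) = 38612/(((½)*(1/133)*51)) = 38612/(51/266) = 38612*(266/51) = 10270792/51 ≈ 2.0139e+5)
(-16645 + 37316)*(G - 32260) = (-16645 + 37316)*(10270792/51 - 32260) = 20671*(8625532/51) = 178298371972/51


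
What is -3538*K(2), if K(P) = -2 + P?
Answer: 0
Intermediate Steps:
-3538*K(2) = -3538*(-2 + 2) = -3538*0 = 0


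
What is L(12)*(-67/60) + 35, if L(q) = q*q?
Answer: -629/5 ≈ -125.80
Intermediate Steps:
L(q) = q²
L(12)*(-67/60) + 35 = 12²*(-67/60) + 35 = 144*(-67*1/60) + 35 = 144*(-67/60) + 35 = -804/5 + 35 = -629/5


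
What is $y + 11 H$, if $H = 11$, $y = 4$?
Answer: $125$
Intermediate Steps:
$y + 11 H = 4 + 11 \cdot 11 = 4 + 121 = 125$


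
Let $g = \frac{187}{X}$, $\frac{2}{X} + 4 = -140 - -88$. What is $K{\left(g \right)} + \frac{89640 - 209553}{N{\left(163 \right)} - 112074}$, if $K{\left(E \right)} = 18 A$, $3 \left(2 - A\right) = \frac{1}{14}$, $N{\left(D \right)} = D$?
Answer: $\frac{28705230}{783377} \approx 36.643$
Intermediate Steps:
$X = - \frac{1}{28}$ ($X = \frac{2}{-4 - 52} = \frac{2}{-56} = 2 \left(- \frac{1}{56}\right) = - \frac{1}{28} \approx -0.035714$)
$A = \frac{83}{42}$ ($A = 2 - \frac{1}{3 \cdot 14} = 2 - \frac{1}{42} = \frac{83}{42} \approx 1.9762$)
$g = -5236$ ($g = \frac{187}{- \frac{1}{28}} = 187 \left(-28\right) = -5236$)
$K{\left(E \right)} = \frac{249}{7}$ ($K{\left(E \right)} = 18 \cdot \frac{83}{42} = \frac{249}{7}$)
$K{\left(g \right)} + \frac{89640 - 209553}{N{\left(163 \right)} - 112074} = \frac{249}{7} + \frac{89640 - 209553}{163 - 112074} = \frac{249}{7} - \frac{119913}{-111911} = \frac{249}{7} - - \frac{119913}{111911} = \frac{249}{7} + \frac{119913}{111911} = \frac{28705230}{783377}$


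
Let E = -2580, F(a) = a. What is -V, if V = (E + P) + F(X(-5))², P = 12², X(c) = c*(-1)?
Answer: 2411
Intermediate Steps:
X(c) = -c
P = 144
V = -2411 (V = (-2580 + 144) + (-1*(-5))² = -2436 + 5² = -2436 + 25 = -2411)
-V = -1*(-2411) = 2411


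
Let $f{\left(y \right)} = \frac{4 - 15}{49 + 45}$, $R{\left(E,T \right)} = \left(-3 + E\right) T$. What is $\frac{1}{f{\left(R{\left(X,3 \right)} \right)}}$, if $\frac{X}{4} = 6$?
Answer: $- \frac{94}{11} \approx -8.5455$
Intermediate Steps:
$X = 24$ ($X = 4 \cdot 6 = 24$)
$R{\left(E,T \right)} = T \left(-3 + E\right)$
$f{\left(y \right)} = - \frac{11}{94}$
$\frac{1}{f{\left(R{\left(X,3 \right)} \right)}} = \frac{1}{- \frac{11}{94}} = - \frac{94}{11}$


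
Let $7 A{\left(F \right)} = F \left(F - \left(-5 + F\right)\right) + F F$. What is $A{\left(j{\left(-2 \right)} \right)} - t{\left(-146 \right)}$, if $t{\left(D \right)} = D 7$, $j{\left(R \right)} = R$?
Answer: $\frac{7148}{7} \approx 1021.1$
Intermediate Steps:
$A{\left(F \right)} = \frac{F^{2}}{7} + \frac{5 F}{7}$ ($A{\left(F \right)} = \frac{F \left(F - \left(-5 + F\right)\right) + F F}{7} = \frac{F 5 + F^{2}}{7} = \frac{5 F + F^{2}}{7} = \frac{F^{2} + 5 F}{7} = \frac{F^{2}}{7} + \frac{5 F}{7}$)
$t{\left(D \right)} = 7 D$
$A{\left(j{\left(-2 \right)} \right)} - t{\left(-146 \right)} = \frac{1}{7} \left(-2\right) \left(5 - 2\right) - 7 \left(-146\right) = \frac{1}{7} \left(-2\right) 3 - -1022 = - \frac{6}{7} + 1022 = \frac{7148}{7}$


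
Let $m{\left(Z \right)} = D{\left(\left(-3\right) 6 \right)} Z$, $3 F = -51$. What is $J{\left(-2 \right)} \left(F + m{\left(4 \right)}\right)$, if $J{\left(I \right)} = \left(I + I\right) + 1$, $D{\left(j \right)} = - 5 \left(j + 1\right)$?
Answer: $-969$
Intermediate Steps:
$F = -17$ ($F = \frac{1}{3} \left(-51\right) = -17$)
$D{\left(j \right)} = -5 - 5 j$ ($D{\left(j \right)} = - 5 \left(1 + j\right) = -5 - 5 j$)
$m{\left(Z \right)} = 85 Z$ ($m{\left(Z \right)} = \left(-5 - 5 \left(\left(-3\right) 6\right)\right) Z = \left(-5 - -90\right) Z = \left(-5 + 90\right) Z = 85 Z$)
$J{\left(I \right)} = 1 + 2 I$ ($J{\left(I \right)} = 2 I + 1 = 1 + 2 I$)
$J{\left(-2 \right)} \left(F + m{\left(4 \right)}\right) = \left(1 + 2 \left(-2\right)\right) \left(-17 + 85 \cdot 4\right) = \left(1 - 4\right) \left(-17 + 340\right) = \left(-3\right) 323 = -969$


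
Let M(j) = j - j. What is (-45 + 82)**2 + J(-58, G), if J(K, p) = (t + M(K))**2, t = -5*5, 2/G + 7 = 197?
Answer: 1994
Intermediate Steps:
G = 1/95 (G = 2/(-7 + 197) = 2/190 = 2*(1/190) = 1/95 ≈ 0.010526)
M(j) = 0
t = -25
J(K, p) = 625 (J(K, p) = (-25 + 0)**2 = (-25)**2 = 625)
(-45 + 82)**2 + J(-58, G) = (-45 + 82)**2 + 625 = 37**2 + 625 = 1369 + 625 = 1994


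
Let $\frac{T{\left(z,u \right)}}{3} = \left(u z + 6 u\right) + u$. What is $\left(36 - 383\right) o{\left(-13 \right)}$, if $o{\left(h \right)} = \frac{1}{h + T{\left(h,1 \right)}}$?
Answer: $\frac{347}{31} \approx 11.194$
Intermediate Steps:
$T{\left(z,u \right)} = 21 u + 3 u z$ ($T{\left(z,u \right)} = 3 \left(\left(u z + 6 u\right) + u\right) = 3 \left(\left(6 u + u z\right) + u\right) = 3 \left(7 u + u z\right) = 21 u + 3 u z$)
$o{\left(h \right)} = \frac{1}{21 + 4 h}$ ($o{\left(h \right)} = \frac{1}{h + 3 \cdot 1 \left(7 + h\right)} = \frac{1}{h + \left(21 + 3 h\right)} = \frac{1}{21 + 4 h}$)
$\left(36 - 383\right) o{\left(-13 \right)} = \frac{36 - 383}{21 + 4 \left(-13\right)} = - \frac{347}{21 - 52} = - \frac{347}{-31} = \left(-347\right) \left(- \frac{1}{31}\right) = \frac{347}{31}$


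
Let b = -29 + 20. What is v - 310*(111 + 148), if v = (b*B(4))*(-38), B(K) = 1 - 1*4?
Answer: -81316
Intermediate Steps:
B(K) = -3 (B(K) = 1 - 4 = -3)
b = -9
v = -1026 (v = -9*(-3)*(-38) = 27*(-38) = -1026)
v - 310*(111 + 148) = -1026 - 310*(111 + 148) = -1026 - 310*259 = -1026 - 80290 = -81316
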